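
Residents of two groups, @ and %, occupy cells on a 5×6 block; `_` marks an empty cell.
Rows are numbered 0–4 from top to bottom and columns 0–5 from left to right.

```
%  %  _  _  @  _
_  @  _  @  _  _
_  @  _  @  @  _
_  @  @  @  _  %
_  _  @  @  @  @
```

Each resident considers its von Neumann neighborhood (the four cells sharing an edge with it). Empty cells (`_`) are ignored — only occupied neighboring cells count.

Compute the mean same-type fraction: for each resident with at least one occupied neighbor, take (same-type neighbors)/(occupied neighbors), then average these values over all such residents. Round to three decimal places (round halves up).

0.833

Row 0: (0,0)% 1/1 · (0,1)% 1/2 · (0,4)@ — no occupied neighbors
Row 1: (1,1)@ 1/2 · (1,3)@ 1/1
Row 2: (2,1)@ 2/2 · (2,3)@ 3/3 · (2,4)@ 1/1
Row 3: (3,1)@ 2/2 · (3,2)@ 3/3 · (3,3)@ 3/3 · (3,5)% 0/1
Row 4: (4,2)@ 2/2 · (4,3)@ 3/3 · (4,4)@ 2/2 · (4,5)@ 1/2
Sum over 15 residents: 1/1 + 1/2 + 1/2 + 1/1 + 2/2 + 3/3 + 1/1 + 2/2 + 3/3 + 3/3 + 0/1 + 2/2 + 3/3 + 2/2 + 1/2 = 25/2; mean = 25/2 ÷ 15 = 5/6 = 0.833333… → 0.833.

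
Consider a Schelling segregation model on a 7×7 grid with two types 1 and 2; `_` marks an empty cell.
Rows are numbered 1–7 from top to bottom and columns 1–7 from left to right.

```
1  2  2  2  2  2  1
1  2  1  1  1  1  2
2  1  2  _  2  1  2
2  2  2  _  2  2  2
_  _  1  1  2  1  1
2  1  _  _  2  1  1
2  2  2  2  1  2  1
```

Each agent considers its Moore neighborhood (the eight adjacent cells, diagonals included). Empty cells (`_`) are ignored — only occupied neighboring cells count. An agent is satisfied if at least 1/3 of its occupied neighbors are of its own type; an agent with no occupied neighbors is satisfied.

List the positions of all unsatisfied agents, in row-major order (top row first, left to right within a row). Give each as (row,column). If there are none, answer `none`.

(2,3), (2,4), (3,2), (3,6), (5,4), (6,2), (7,5), (7,6)

(1,1)1 1/3 ok
(1,2)2 2/5 ok
(1,3)2 3/5 ok
(1,4)2 2/5 ok
(1,5)2 2/5 ok
(1,6)2 2/5 ok
(1,7)1 1/3 ok
(2,1)1 2/5 ok
(2,2)2 4/8 ok
(2,3)1 2/7 unhappy
(2,4)1 2/7 unhappy
(2,5)1 3/7 ok
(2,6)1 3/8 ok
(2,7)2 2/5 ok
(3,1)2 3/5 ok
(3,2)1 2/8 unhappy
(3,3)2 3/6 ok
(3,5)2 2/6 ok
(3,6)1 2/8 unhappy
(3,7)2 3/5 ok
(4,1)2 2/3 ok
(4,2)2 4/6 ok
(4,3)2 2/5 ok
(4,5)2 3/6 ok
(4,6)2 5/8 ok
(4,7)2 2/5 ok
(5,3)1 2/4 ok
(5,4)1 1/5 unhappy
(5,5)2 3/6 ok
(5,6)1 3/8 ok
(5,7)1 3/5 ok
(6,1)2 2/3 ok
(6,2)1 1/5 unhappy
(6,5)2 3/7 ok
(6,6)1 5/8 ok
(6,7)1 4/5 ok
(7,1)2 2/3 ok
(7,2)2 3/4 ok
(7,3)2 2/3 ok
(7,4)2 2/3 ok
(7,5)1 1/4 unhappy
(7,6)2 1/5 unhappy
(7,7)1 2/3 ok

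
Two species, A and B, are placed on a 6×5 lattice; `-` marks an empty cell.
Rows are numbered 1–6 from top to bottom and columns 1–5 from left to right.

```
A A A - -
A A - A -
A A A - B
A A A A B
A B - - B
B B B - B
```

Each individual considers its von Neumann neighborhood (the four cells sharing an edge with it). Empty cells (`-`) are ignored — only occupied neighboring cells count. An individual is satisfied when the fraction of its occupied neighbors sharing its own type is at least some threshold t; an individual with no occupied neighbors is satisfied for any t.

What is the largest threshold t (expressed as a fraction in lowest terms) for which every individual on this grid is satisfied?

(1,1)A 2/2
(1,2)A 3/3
(1,3)A 1/1
(2,1)A 3/3
(2,2)A 3/3
(2,4)A — no occupied neighbors
(3,1)A 3/3
(3,2)A 4/4
(3,3)A 2/2
(3,5)B 1/1
(4,1)A 3/3
(4,2)A 3/4
(4,3)A 3/3
(4,4)A 1/2
(4,5)B 2/3
(5,1)A 1/3
(5,2)B 1/3
(5,5)B 2/2
(6,1)B 1/2
(6,2)B 3/3
(6,3)B 1/1
(6,5)B 1/1
The smallest same-type fraction is 1/3 at (5,1), which reduces to 1/3. Any threshold above that leaves this individual unsatisfied.

1/3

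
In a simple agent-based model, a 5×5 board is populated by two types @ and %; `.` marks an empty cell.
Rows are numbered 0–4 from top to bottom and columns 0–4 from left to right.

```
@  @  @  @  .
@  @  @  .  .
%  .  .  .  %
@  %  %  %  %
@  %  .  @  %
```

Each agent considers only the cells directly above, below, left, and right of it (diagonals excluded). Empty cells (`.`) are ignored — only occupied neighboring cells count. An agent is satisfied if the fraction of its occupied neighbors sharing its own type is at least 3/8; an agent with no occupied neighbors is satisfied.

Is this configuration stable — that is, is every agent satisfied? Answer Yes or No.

No

(0,0)@ 2/2 ✓
(0,1)@ 3/3 ✓
(0,2)@ 3/3 ✓
(0,3)@ 1/1 ✓
(1,0)@ 2/3 ✓
(1,1)@ 3/3 ✓
(1,2)@ 2/2 ✓
(2,0)% 0/2 ✗
(2,4)% 1/1 ✓
(3,0)@ 1/3 ✗
(3,1)% 2/3 ✓
(3,2)% 2/2 ✓
(3,3)% 2/3 ✓
(3,4)% 3/3 ✓
(4,0)@ 1/2 ✓
(4,1)% 1/2 ✓
(4,3)@ 0/2 ✗
(4,4)% 1/2 ✓
For instance (2,0) has only 0/2 same-type neighbors, below 3/8.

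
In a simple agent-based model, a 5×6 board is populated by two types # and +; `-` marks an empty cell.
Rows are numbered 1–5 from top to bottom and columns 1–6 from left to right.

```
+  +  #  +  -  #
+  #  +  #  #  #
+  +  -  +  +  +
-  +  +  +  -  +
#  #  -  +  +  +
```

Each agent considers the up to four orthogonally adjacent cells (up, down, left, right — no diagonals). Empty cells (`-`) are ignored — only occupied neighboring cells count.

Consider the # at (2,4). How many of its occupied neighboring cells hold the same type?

1

Occupied neighbors of (2,4): (1,4)=+, (3,4)=+, (2,3)=+, (2,5)=#.
Same type (#): 1 of 4.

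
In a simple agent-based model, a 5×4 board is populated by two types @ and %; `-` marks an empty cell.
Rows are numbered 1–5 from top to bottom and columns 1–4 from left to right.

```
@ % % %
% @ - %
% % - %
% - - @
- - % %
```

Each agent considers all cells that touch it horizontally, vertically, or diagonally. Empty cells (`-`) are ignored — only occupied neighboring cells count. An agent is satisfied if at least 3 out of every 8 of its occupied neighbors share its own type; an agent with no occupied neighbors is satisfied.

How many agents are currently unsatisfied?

(1,1)@ 1/3 unhappy
(1,2)% 2/4 ok
(1,3)% 3/4 ok
(1,4)% 2/2 ok
(2,1)% 3/5 ok
(2,2)@ 1/6 unhappy
(2,4)% 3/3 ok
(3,1)% 3/4 ok
(3,2)% 3/4 ok
(3,4)% 1/2 ok
(4,1)% 2/2 ok
(4,4)@ 0/3 unhappy
(5,3)% 1/2 ok
(5,4)% 1/2 ok
Unsatisfied: (1,1), (2,2), (4,4) — 3 in total.

3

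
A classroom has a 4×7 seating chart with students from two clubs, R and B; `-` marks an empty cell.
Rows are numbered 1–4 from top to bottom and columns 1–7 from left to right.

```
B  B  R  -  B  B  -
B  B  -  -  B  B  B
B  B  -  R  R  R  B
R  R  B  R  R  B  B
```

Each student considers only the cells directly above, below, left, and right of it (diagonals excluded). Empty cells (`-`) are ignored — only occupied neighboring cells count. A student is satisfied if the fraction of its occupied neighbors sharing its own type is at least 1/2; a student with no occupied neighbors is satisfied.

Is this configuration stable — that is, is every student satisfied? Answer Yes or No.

Row 1: (1,1)B 2/2 satisfied · (1,2)B 2/3 satisfied · (1,3)R 0/1 not · (1,5)B 2/2 satisfied · (1,6)B 2/2 satisfied
Row 2: (2,1)B 3/3 satisfied · (2,2)B 3/3 satisfied · (2,5)B 2/3 satisfied · (2,6)B 3/4 satisfied · (2,7)B 2/2 satisfied
Row 3: (3,1)B 2/3 satisfied · (3,2)B 2/3 satisfied · (3,4)R 2/2 satisfied · (3,5)R 3/4 satisfied · (3,6)R 1/4 not · (3,7)B 2/3 satisfied
Row 4: (4,1)R 1/2 satisfied · (4,2)R 1/3 not · (4,3)B 0/2 not · (4,4)R 2/3 satisfied · (4,5)R 2/3 satisfied · (4,6)B 1/3 not · (4,7)B 2/2 satisfied
For instance (1,3) has only 0/1 same-type neighbors, below 1/2.

No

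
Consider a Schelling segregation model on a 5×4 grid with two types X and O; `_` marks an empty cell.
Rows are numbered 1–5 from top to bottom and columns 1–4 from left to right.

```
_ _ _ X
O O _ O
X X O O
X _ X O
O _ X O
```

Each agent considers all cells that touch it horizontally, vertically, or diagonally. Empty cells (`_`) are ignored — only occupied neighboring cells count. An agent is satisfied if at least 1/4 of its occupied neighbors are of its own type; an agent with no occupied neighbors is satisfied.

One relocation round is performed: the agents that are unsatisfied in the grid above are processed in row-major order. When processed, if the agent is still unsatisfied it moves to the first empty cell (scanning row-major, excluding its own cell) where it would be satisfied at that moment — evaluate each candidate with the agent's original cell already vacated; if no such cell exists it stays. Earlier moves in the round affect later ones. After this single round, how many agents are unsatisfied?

0

Initially unsatisfied (in order): (1,4), (5,1).
  (1,4) → (4,2).
  (5,1) → (1,1).
Resulting grid:
O _ _ _
O O _ O
X X O O
X X X O
_ _ X O
All satisfied now.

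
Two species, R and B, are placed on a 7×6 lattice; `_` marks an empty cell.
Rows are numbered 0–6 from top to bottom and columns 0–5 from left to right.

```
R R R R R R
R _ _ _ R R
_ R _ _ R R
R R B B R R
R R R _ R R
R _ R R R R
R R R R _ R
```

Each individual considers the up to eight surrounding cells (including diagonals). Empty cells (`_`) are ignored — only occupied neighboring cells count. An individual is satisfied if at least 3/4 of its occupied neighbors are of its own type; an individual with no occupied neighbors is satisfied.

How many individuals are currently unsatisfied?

(0,0)R 2/2 ok
(0,1)R 3/3 ok
(0,2)R 2/2 ok
(0,3)R 3/3 ok
(0,4)R 4/4 ok
(0,5)R 3/3 ok
(1,0)R 3/3 ok
(1,4)R 6/6 ok
(1,5)R 5/5 ok
(2,1)R 3/4 ok
(2,4)R 5/6 ok
(2,5)R 5/5 ok
(3,0)R 4/4 ok
(3,1)R 5/6 ok
(3,2)B 1/5 unhappy
(3,3)B 1/5 unhappy
(3,4)R 5/6 ok
(3,5)R 5/5 ok
(4,0)R 4/4 ok
(4,1)R 6/7 ok
(4,2)R 4/6 unhappy
(4,4)R 6/7 ok
(4,5)R 5/5 ok
(5,0)R 4/4 ok
(5,2)R 6/6 ok
(5,3)R 6/6 ok
(5,4)R 6/6 ok
(5,5)R 4/4 ok
(6,0)R 2/2 ok
(6,1)R 4/4 ok
(6,2)R 4/4 ok
(6,3)R 4/4 ok
(6,5)R 2/2 ok
Unsatisfied: (3,2), (3,3), (4,2) — 3 in total.

3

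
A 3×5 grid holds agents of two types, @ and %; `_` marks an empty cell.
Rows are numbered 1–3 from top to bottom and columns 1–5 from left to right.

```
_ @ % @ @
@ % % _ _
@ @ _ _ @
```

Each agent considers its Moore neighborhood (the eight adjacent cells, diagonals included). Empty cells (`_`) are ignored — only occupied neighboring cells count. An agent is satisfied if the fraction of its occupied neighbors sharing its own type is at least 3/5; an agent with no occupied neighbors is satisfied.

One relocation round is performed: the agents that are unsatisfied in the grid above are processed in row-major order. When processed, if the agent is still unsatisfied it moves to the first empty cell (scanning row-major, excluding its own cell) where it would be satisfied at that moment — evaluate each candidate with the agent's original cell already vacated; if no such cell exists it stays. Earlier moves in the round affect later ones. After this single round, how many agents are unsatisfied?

Initially unsatisfied (in order): (1,2), (1,3), (1,4), (2,2), (2,3), (3,2).
  (1,2) → (2,4).
  (1,3) → (1,2).
  (1,4): now satisfied by earlier moves; stays.
  (2,2): no empty cell satisfies it; stays.
  (2,3) → (1,1).
  (3,2): now satisfied by earlier moves; stays.
Resulting grid:
% % _ @ @
@ % _ @ _
@ @ _ _ @
Unsatisfied now: (2,1), (2,2).

2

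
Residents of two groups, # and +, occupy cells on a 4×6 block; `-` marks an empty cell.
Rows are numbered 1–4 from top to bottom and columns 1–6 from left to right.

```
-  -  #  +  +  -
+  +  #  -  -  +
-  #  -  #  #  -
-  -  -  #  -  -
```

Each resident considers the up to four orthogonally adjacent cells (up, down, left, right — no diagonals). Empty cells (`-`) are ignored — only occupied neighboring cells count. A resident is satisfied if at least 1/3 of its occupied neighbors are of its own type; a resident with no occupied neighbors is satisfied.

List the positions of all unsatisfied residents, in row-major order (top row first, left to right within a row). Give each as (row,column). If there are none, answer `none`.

Row 1: (1,3)# 1/2 satisfied · (1,4)+ 1/2 satisfied · (1,5)+ 1/1 satisfied
Row 2: (2,1)+ 1/1 satisfied · (2,2)+ 1/3 satisfied · (2,3)# 1/2 satisfied · (2,6)+ 0/0 satisfied
Row 3: (3,2)# 0/1 not · (3,4)# 2/2 satisfied · (3,5)# 1/1 satisfied
Row 4: (4,4)# 1/1 satisfied

(3,2)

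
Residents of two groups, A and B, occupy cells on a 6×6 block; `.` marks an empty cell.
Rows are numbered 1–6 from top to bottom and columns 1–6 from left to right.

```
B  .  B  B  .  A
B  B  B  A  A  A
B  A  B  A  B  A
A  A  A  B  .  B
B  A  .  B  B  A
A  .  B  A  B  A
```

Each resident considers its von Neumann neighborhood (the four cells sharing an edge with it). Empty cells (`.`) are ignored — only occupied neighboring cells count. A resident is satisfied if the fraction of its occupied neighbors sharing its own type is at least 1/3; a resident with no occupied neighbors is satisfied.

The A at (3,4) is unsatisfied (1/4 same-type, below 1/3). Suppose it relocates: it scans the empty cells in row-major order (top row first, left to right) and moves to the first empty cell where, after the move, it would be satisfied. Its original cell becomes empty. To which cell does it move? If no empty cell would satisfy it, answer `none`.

(1,5)

Vacating (3,4). Empty cells in order:
  (1,2): 0/3 same-type → still unsatisfied.
  (1,5): 2/3 same-type → satisfied — stop here.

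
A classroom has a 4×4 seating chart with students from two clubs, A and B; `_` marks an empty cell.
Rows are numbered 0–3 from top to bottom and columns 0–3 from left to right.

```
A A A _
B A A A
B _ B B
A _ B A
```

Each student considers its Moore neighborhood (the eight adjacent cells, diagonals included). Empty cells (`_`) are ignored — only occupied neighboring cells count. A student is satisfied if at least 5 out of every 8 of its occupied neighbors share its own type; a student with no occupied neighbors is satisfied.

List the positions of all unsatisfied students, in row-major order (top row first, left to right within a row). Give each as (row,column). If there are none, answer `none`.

(1,0), (1,1), (1,3), (2,0), (2,2), (2,3), (3,0), (3,3)

Row 0: (0,0)A 2/3 ✓ · (0,1)A 4/5 ✓ · (0,2)A 4/4 ✓
Row 1: (1,0)B 1/4 ✗ · (1,1)A 4/7 ✗ · (1,2)A 4/6 ✓ · (1,3)A 2/4 ✗
Row 2: (2,0)B 1/3 ✗ · (2,2)B 2/6 ✗ · (2,3)B 2/5 ✗
Row 3: (3,0)A 0/1 ✗ · (3,2)B 2/3 ✓ · (3,3)A 0/3 ✗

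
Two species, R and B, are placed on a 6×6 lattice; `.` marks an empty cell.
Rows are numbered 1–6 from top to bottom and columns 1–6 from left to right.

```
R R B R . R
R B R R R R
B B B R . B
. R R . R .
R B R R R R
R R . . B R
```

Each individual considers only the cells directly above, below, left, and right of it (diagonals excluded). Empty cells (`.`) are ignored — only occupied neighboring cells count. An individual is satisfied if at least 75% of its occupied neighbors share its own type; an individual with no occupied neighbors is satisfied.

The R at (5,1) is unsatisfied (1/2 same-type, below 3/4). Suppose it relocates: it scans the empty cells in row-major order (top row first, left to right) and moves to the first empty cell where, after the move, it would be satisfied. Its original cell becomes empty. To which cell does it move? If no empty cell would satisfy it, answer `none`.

(1,5)

Vacating (5,1). Empty cells in order:
  (1,5): 3/3 same-type → satisfied — stop here.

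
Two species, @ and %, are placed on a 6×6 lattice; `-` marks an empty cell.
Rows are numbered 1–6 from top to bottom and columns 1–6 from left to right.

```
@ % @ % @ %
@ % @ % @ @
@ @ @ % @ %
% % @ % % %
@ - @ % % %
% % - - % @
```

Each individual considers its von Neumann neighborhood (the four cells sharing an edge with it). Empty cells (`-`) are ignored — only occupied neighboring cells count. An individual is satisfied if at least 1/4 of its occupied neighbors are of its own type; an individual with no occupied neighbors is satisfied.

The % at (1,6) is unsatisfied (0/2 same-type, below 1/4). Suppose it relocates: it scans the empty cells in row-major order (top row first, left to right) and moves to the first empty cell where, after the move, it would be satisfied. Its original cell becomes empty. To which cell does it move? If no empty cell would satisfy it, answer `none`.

(5,2)

Vacating (1,6). Empty cells in order:
  (5,2): 2/4 same-type → satisfied — stop here.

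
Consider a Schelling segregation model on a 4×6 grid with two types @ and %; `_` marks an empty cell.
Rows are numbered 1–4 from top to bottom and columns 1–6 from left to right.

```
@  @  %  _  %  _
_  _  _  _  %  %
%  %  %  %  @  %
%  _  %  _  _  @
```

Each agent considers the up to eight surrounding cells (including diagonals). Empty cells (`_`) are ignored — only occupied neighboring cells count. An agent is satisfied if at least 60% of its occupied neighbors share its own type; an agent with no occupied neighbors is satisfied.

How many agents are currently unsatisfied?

5

(1,1)@ 1/1 satisfied
(1,2)@ 1/2 not
(1,3)% 0/1 not
(1,5)% 2/2 satisfied
(2,5)% 4/5 satisfied
(2,6)% 3/4 satisfied
(3,1)% 2/2 satisfied
(3,2)% 4/4 satisfied
(3,3)% 3/3 satisfied
(3,4)% 3/4 satisfied
(3,5)@ 1/5 not
(3,6)% 2/4 not
(4,1)% 2/2 satisfied
(4,3)% 3/3 satisfied
(4,6)@ 1/2 not
Unsatisfied: (1,2), (1,3), (3,5), (3,6), (4,6) — 5 in total.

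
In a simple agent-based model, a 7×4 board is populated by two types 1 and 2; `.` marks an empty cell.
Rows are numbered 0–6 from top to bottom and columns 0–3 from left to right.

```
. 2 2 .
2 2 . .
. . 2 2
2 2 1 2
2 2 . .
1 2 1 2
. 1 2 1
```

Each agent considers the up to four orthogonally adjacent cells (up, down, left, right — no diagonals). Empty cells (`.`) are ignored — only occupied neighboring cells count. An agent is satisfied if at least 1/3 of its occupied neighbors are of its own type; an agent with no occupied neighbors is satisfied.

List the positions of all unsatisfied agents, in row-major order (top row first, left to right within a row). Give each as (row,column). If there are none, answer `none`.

Row 0: (0,1)2 2/2 satisfied · (0,2)2 1/1 satisfied
Row 1: (1,0)2 1/1 satisfied · (1,1)2 2/2 satisfied
Row 2: (2,2)2 1/2 satisfied · (2,3)2 2/2 satisfied
Row 3: (3,0)2 2/2 satisfied · (3,1)2 2/3 satisfied · (3,2)1 0/3 not · (3,3)2 1/2 satisfied
Row 4: (4,0)2 2/3 satisfied · (4,1)2 3/3 satisfied
Row 5: (5,0)1 0/2 not · (5,1)2 1/4 not · (5,2)1 0/3 not · (5,3)2 0/2 not
Row 6: (6,1)1 0/2 not · (6,2)2 0/3 not · (6,3)1 0/2 not

(3,2), (5,0), (5,1), (5,2), (5,3), (6,1), (6,2), (6,3)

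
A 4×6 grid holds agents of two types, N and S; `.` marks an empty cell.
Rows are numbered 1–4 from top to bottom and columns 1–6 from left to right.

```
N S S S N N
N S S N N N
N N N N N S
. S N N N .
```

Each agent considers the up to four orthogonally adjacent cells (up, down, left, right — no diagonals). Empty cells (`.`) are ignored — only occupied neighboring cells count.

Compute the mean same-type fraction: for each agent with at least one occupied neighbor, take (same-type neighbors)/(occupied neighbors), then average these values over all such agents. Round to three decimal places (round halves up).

0.667

Row 1: (1,1)N 1/2 · (1,2)S 2/3 · (1,3)S 3/3 · (1,4)S 1/3 · (1,5)N 2/3 · (1,6)N 2/2
Row 2: (2,1)N 2/3 · (2,2)S 2/4 · (2,3)S 2/4 · (2,4)N 2/4 · (2,5)N 4/4 · (2,6)N 2/3
Row 3: (3,1)N 2/2 · (3,2)N 2/4 · (3,3)N 3/4 · (3,4)N 4/4 · (3,5)N 3/4 · (3,6)S 0/2
Row 4: (4,2)S 0/2 · (4,3)N 2/3 · (4,4)N 3/3 · (4,5)N 2/2
Sum over 22 agents: 1/2 + 2/3 + 3/3 + 1/3 + 2/3 + 2/2 + 2/3 + 2/4 + 2/4 + 2/4 + 4/4 + 2/3 + 2/2 + 2/4 + 3/4 + 4/4 + 3/4 + 0/2 + 0/2 + 2/3 + 3/3 + 2/2 = 44/3; mean = 44/3 ÷ 22 = 2/3 = 0.666666… → 0.667.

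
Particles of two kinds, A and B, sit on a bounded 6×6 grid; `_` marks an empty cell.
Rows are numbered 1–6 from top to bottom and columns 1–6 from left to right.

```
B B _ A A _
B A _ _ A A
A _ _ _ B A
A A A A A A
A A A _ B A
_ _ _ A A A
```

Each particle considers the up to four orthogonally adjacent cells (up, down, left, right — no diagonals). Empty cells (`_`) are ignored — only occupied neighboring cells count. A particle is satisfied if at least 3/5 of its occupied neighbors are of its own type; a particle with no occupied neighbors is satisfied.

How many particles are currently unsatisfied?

7

Row 1: (1,1)B 2/2 ✓ · (1,2)B 1/2 ✗ · (1,4)A 1/1 ✓ · (1,5)A 2/2 ✓
Row 2: (2,1)B 1/3 ✗ · (2,2)A 0/2 ✗ · (2,5)A 2/3 ✓ · (2,6)A 2/2 ✓
Row 3: (3,1)A 1/2 ✗ · (3,5)B 0/3 ✗ · (3,6)A 2/3 ✓
Row 4: (4,1)A 3/3 ✓ · (4,2)A 3/3 ✓ · (4,3)A 3/3 ✓ · (4,4)A 2/2 ✓ · (4,5)A 2/4 ✗ · (4,6)A 3/3 ✓
Row 5: (5,1)A 2/2 ✓ · (5,2)A 3/3 ✓ · (5,3)A 2/2 ✓ · (5,5)B 0/3 ✗ · (5,6)A 2/3 ✓
Row 6: (6,4)A 1/1 ✓ · (6,5)A 2/3 ✓ · (6,6)A 2/2 ✓
Unsatisfied: (1,2), (2,1), (2,2), (3,1), (3,5), (4,5), (5,5) — 7 in total.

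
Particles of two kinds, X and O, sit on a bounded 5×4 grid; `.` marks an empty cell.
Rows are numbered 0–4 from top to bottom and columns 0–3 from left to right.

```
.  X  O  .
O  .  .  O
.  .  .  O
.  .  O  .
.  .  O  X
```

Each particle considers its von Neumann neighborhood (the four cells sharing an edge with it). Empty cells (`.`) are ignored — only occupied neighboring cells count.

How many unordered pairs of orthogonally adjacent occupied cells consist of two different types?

Scan each occupied cell's neighbors to the right and below so each pair is counted once.
From row 0: 1 unlike of 1 pairs (running 1/1).
From row 1: 0 unlike of 1 pairs (running 1/2).
From row 3: 0 unlike of 1 pairs (running 1/3).
From row 4: 1 unlike of 1 pairs (running 2/4).
Total adjacent occupied pairs: 4; unlike-type pairs: 2.

2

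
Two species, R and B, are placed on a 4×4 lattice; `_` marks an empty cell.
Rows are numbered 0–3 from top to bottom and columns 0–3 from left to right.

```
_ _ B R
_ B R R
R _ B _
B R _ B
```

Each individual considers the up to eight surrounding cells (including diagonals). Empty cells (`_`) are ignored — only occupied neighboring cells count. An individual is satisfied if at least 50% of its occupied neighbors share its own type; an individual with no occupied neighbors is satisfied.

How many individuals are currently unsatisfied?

(0,2)B 1/4 not
(0,3)R 2/3 satisfied
(1,1)B 2/4 satisfied
(1,2)R 2/5 not
(1,3)R 2/4 satisfied
(2,0)R 1/3 not
(2,2)B 2/5 not
(3,0)B 0/2 not
(3,1)R 1/3 not
(3,3)B 1/1 satisfied
Unsatisfied: (0,2), (1,2), (2,0), (2,2), (3,0), (3,1) — 6 in total.

6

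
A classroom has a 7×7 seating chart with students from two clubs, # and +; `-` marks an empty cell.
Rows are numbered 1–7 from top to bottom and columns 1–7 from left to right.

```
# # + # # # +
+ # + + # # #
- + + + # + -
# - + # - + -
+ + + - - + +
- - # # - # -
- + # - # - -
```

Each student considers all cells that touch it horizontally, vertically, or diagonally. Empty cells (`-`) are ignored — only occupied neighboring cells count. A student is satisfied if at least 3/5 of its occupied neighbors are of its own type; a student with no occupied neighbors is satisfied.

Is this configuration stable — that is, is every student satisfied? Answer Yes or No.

Row 1: (1,1)# 2/3 satisfied · (1,2)# 2/5 not · (1,3)+ 2/5 not · (1,4)# 2/5 not · (1,5)# 4/5 satisfied · (1,6)# 4/5 satisfied · (1,7)+ 0/3 not
Row 2: (2,1)+ 1/4 not · (2,2)# 2/7 not · (2,3)+ 5/8 satisfied · (2,4)+ 4/8 not · (2,5)# 5/8 satisfied · (2,6)# 5/7 satisfied · (2,7)# 2/4 not
Row 3: (3,2)+ 4/6 satisfied · (3,3)+ 5/7 satisfied · (3,4)+ 4/7 not · (3,5)# 3/7 not · (3,6)+ 1/5 not
Row 4: (4,1)# 0/3 not · (4,3)+ 5/6 satisfied · (4,4)# 1/5 not · (4,6)+ 3/4 satisfied
Row 5: (5,1)+ 1/2 not · (5,2)+ 3/5 satisfied · (5,3)+ 2/5 not · (5,6)+ 2/3 satisfied · (5,7)+ 2/3 satisfied
Row 6: (6,3)# 2/5 not · (6,4)# 3/4 satisfied · (6,6)# 1/3 not
Row 7: (7,2)+ 0/2 not · (7,3)# 2/3 satisfied · (7,5)# 2/2 satisfied
For instance (1,2) has only 2/5 same-type neighbors, below 3/5.

No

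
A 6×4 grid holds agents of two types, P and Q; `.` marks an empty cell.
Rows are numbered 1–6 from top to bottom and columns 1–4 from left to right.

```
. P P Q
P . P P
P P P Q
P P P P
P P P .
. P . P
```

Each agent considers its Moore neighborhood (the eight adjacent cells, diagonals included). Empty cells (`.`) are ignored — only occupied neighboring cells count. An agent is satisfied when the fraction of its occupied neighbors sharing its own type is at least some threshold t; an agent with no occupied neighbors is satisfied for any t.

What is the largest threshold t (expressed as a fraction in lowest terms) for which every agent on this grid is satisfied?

Row 1: (1,2)P 3/3 · (1,3)P 3/4 · (1,4)Q 0/3
Row 2: (2,1)P 3/3 · (2,3)P 5/7 · (2,4)P 3/5
Row 3: (3,1)P 4/4 · (3,2)P 7/7 · (3,3)P 6/7 · (3,4)Q 0/5
Row 4: (4,1)P 5/5 · (4,2)P 8/8 · (4,3)P 6/7 · (4,4)P 3/4
Row 5: (5,1)P 4/4 · (5,2)P 6/6 · (5,3)P 6/6
Row 6: (6,2)P 3/3 · (6,4)P 1/1
The smallest same-type fraction is 0/3 at (1,4), which reduces to 0/1. Any threshold above that leaves this agent unsatisfied.

0/1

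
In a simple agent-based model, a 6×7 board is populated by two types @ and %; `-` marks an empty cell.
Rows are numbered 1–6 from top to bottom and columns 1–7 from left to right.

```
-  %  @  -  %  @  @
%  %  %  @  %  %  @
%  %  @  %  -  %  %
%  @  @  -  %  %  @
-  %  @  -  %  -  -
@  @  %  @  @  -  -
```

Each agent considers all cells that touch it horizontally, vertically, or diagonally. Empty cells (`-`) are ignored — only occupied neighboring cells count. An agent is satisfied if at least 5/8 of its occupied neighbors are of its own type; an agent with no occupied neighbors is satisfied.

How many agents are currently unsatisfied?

Row 1: (1,2)% 3/4 ✓ · (1,3)@ 1/4 ✗ · (1,5)% 2/4 ✗ · (1,6)@ 2/5 ✗ · (1,7)@ 2/3 ✓
Row 2: (2,1)% 4/4 ✓ · (2,2)% 5/7 ✓ · (2,3)% 4/7 ✗ · (2,4)@ 2/6 ✗ · (2,5)% 4/6 ✓ · (2,6)% 4/7 ✗ · (2,7)@ 2/5 ✗
Row 3: (3,1)% 4/5 ✓ · (3,2)% 5/8 ✓ · (3,3)@ 3/7 ✗ · (3,4)% 3/6 ✗ · (3,6)% 5/7 ✓ · (3,7)% 3/5 ✗
Row 4: (4,1)% 3/4 ✓ · (4,2)@ 3/7 ✗ · (4,3)@ 3/6 ✗ · (4,5)% 4/4 ✓ · (4,6)% 4/5 ✓ · (4,7)@ 0/3 ✗
Row 5: (5,2)% 2/7 ✗ · (5,3)@ 4/6 ✓ · (5,5)% 2/4 ✗
Row 6: (6,1)@ 1/2 ✗ · (6,2)@ 2/4 ✗ · (6,3)% 1/4 ✗ · (6,4)@ 2/4 ✗ · (6,5)@ 1/2 ✗
Unsatisfied: (1,3), (1,5), (1,6), (2,3), (2,4), (2,6), (2,7), (3,3), (3,4), (3,7), (4,2), (4,3), (4,7), (5,2), (5,5), (6,1), (6,2), (6,3), (6,4), (6,5) — 20 in total.

20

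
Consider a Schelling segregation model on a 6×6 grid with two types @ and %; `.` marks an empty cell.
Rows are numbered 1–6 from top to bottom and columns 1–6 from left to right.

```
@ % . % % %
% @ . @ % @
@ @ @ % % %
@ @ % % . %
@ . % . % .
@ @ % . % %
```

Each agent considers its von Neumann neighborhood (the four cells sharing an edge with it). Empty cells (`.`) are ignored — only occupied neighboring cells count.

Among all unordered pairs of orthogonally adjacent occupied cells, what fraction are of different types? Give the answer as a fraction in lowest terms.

Scan each occupied cell's neighbors to the right and below so each pair is counted once.
From row 1: 5 unlike of 8 pairs (running 5/8).
From row 2: 6 unlike of 8 pairs (running 11/16).
From row 3: 2 unlike of 10 pairs (running 13/26).
From row 4: 1 unlike of 5 pairs (running 14/31).
From row 5: 0 unlike of 3 pairs (running 14/34).
From row 6: 1 unlike of 3 pairs (running 15/37).
Total adjacent occupied pairs: 37; unlike-type pairs: 15.
15/37 is already in lowest terms.

15/37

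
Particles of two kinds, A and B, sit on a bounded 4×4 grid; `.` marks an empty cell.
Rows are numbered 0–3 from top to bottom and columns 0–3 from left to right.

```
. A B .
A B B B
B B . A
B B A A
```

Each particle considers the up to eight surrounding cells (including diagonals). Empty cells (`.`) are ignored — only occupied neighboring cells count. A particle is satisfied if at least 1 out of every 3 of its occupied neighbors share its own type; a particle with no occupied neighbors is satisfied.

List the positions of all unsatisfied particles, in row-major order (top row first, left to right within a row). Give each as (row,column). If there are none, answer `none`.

(0,1)A 1/4 not
(0,2)B 3/4 satisfied
(1,0)A 1/4 not
(1,1)B 4/6 satisfied
(1,2)B 4/6 satisfied
(1,3)B 2/3 satisfied
(2,0)B 4/5 satisfied
(2,1)B 5/7 satisfied
(2,3)A 2/4 satisfied
(3,0)B 3/3 satisfied
(3,1)B 3/4 satisfied
(3,2)A 2/4 satisfied
(3,3)A 2/2 satisfied

(0,1), (1,0)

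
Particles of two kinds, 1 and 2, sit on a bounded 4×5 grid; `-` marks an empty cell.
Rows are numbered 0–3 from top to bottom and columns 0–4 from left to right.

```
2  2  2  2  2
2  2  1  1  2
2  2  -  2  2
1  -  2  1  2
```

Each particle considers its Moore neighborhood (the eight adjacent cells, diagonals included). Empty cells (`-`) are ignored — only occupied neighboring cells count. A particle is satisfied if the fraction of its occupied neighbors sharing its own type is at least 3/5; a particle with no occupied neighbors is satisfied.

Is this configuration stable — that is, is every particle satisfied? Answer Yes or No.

Row 0: (0,0)2 3/3 satisfied · (0,1)2 4/5 satisfied · (0,2)2 3/5 satisfied · (0,3)2 3/5 satisfied · (0,4)2 2/3 satisfied
Row 1: (1,0)2 5/5 satisfied · (1,1)2 6/7 satisfied · (1,2)1 1/7 not · (1,3)1 1/7 not · (1,4)2 4/5 satisfied
Row 2: (2,0)2 3/4 satisfied · (2,1)2 4/6 satisfied · (2,3)2 4/7 not · (2,4)2 3/5 satisfied
Row 3: (3,0)1 0/2 not · (3,2)2 2/3 satisfied · (3,3)1 0/4 not · (3,4)2 2/3 satisfied
For instance (1,2) has only 1/7 same-type neighbors, below 3/5.

No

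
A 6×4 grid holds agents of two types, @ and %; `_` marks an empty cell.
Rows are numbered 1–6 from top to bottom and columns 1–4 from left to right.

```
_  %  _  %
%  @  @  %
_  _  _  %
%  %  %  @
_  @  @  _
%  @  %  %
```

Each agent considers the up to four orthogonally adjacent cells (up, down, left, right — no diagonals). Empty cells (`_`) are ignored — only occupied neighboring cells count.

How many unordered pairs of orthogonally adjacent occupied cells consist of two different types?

10

Scan each occupied cell's neighbors to the right and below so each pair is counted once.
Row 1: %(1,2)–@(2,2)≠ %(1,4)–%(2,4)=  → 1/2 unlike.
Row 2: %(2,1)–@(2,2)≠ @(2,2)–@(2,3)= @(2,3)–%(2,4)≠ %(2,4)–%(3,4)=  → 2/4 unlike.
Row 3: %(3,4)–@(4,4)≠  → 1/1 unlike.
Row 4: %(4,1)–%(4,2)= %(4,2)–%(4,3)= %(4,2)–@(5,2)≠ %(4,3)–@(4,4)≠ %(4,3)–@(5,3)≠  → 3/5 unlike.
Row 5: @(5,2)–@(5,3)= @(5,2)–@(6,2)= @(5,3)–%(6,3)≠  → 1/3 unlike.
Row 6: %(6,1)–@(6,2)≠ @(6,2)–%(6,3)≠ %(6,3)–%(6,4)=  → 2/3 unlike.
Total adjacent occupied pairs: 18; unlike-type pairs: 10.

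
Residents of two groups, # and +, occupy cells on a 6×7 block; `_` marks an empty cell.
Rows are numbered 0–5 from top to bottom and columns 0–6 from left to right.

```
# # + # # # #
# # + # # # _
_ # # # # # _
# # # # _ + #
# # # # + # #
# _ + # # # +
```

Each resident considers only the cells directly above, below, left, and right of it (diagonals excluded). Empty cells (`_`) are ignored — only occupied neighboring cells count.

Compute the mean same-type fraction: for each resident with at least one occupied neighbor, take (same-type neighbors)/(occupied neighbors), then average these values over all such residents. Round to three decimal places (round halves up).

0.730

(0,0)# 2/2
(0,1)# 2/3
(0,2)+ 1/3
(0,3)# 2/3
(0,4)# 3/3
(0,5)# 3/3
(0,6)# 1/1
(1,0)# 2/2
(1,1)# 3/4
(1,2)+ 1/4
(1,3)# 3/4
(1,4)# 4/4
(1,5)# 3/3
(2,1)# 3/3
(2,2)# 3/4
(2,3)# 4/4
(2,4)# 3/3
(2,5)# 2/3
(3,0)# 2/2
(3,1)# 4/4
(3,2)# 4/4
(3,3)# 3/3
(3,5)+ 0/3
(3,6)# 1/2
(4,0)# 3/3
(4,1)# 3/3
(4,2)# 3/4
(4,3)# 3/4
(4,4)+ 0/3
(4,5)# 2/4
(4,6)# 2/3
(5,0)# 1/1
(5,2)+ 0/2
(5,3)# 2/3
(5,4)# 2/3
(5,5)# 2/3
(5,6)+ 0/2
Sum over 37 residents: 2/2 + 2/3 + 1/3 + 2/3 + 3/3 + 3/3 + 1/1 + 2/2 + 3/4 + 1/4 + 3/4 + 4/4 + 3/3 + 3/3 + 3/4 + 4/4 + 3/3 + 2/3 + 2/2 + 4/4 + 4/4 + 3/3 + 0/3 + 1/2 + 3/3 + 3/3 + 3/4 + 3/4 + 0/3 + 2/4 + 2/3 + 1/1 + 0/2 + 2/3 + 2/3 + 2/3 + 0/2 = 27; mean = 27 ÷ 37 = 27/37 = 0.729729… → 0.730.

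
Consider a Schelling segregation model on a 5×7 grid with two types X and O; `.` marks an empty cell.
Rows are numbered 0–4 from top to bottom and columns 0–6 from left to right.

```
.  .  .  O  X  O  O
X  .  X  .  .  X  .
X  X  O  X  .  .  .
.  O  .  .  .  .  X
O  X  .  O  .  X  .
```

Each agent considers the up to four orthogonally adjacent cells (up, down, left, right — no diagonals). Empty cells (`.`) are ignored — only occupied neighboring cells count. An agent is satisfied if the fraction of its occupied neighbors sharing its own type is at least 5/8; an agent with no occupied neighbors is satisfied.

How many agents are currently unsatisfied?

11

Row 0: (0,3)O 0/1 ✗ · (0,4)X 0/2 ✗ · (0,5)O 1/3 ✗ · (0,6)O 1/1 ✓
Row 1: (1,0)X 1/1 ✓ · (1,2)X 0/1 ✗ · (1,5)X 0/1 ✗
Row 2: (2,0)X 2/2 ✓ · (2,1)X 1/3 ✗ · (2,2)O 0/3 ✗ · (2,3)X 0/1 ✗
Row 3: (3,1)O 0/2 ✗ · (3,6)X 0/0 ✓
Row 4: (4,0)O 0/1 ✗ · (4,1)X 0/2 ✗ · (4,3)O 0/0 ✓ · (4,5)X 0/0 ✓
Unsatisfied: (0,3), (0,4), (0,5), (1,2), (1,5), (2,1), (2,2), (2,3), (3,1), (4,0), (4,1) — 11 in total.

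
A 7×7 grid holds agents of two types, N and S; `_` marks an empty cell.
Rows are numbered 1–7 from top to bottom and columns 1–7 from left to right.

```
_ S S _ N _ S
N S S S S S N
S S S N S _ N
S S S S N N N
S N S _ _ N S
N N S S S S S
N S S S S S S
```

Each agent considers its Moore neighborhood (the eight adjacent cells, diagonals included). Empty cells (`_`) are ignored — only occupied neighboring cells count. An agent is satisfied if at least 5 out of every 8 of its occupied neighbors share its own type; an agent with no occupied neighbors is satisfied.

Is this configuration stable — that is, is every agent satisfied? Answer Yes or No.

No

(1,2)S 3/4 satisfied
(1,3)S 4/4 satisfied
(1,5)N 0/3 not
(1,7)S 1/2 not
(2,1)N 0/4 not
(2,2)S 6/7 satisfied
(2,3)S 6/7 satisfied
(2,4)S 5/7 satisfied
(2,5)S 3/5 not
(2,6)S 3/6 not
(2,7)N 1/3 not
(3,1)S 4/5 satisfied
(3,2)S 7/8 satisfied
(3,3)S 7/8 satisfied
(3,4)N 1/8 not
(3,5)S 4/7 not
(3,7)N 3/4 satisfied
(4,1)S 4/5 satisfied
(4,2)S 7/8 satisfied
(4,3)S 5/7 satisfied
(4,4)S 4/6 satisfied
(4,5)N 3/5 not
(4,6)N 4/6 satisfied
(4,7)N 3/4 satisfied
(5,1)S 2/5 not
(5,2)N 2/8 not
(5,3)S 5/7 satisfied
(5,6)N 3/7 not
(5,7)S 2/5 not
(6,1)N 3/5 not
(6,2)N 3/8 not
(6,3)S 5/7 satisfied
(6,4)S 6/6 satisfied
(6,5)S 5/6 satisfied
(6,6)S 6/7 satisfied
(6,7)S 4/5 satisfied
(7,1)N 2/3 satisfied
(7,2)S 2/5 not
(7,3)S 4/5 satisfied
(7,4)S 5/5 satisfied
(7,5)S 5/5 satisfied
(7,6)S 5/5 satisfied
(7,7)S 3/3 satisfied
For instance (1,5) has only 0/3 same-type neighbors, below 5/8.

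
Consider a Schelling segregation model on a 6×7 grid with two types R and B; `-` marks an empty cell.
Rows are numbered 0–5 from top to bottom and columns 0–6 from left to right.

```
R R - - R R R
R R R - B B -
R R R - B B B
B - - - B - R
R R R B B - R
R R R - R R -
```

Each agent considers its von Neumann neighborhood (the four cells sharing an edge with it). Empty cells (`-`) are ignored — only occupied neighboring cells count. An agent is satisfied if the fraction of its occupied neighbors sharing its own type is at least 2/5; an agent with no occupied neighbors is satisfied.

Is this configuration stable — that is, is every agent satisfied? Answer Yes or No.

No

(0,0)R 2/2 satisfied
(0,1)R 2/2 satisfied
(0,4)R 1/2 satisfied
(0,5)R 2/3 satisfied
(0,6)R 1/1 satisfied
(1,0)R 3/3 satisfied
(1,1)R 4/4 satisfied
(1,2)R 2/2 satisfied
(1,4)B 2/3 satisfied
(1,5)B 2/3 satisfied
(2,0)R 2/3 satisfied
(2,1)R 3/3 satisfied
(2,2)R 2/2 satisfied
(2,4)B 3/3 satisfied
(2,5)B 3/3 satisfied
(2,6)B 1/2 satisfied
(3,0)B 0/2 not
(3,4)B 2/2 satisfied
(3,6)R 1/2 satisfied
(4,0)R 2/3 satisfied
(4,1)R 3/3 satisfied
(4,2)R 2/3 satisfied
(4,3)B 1/2 satisfied
(4,4)B 2/3 satisfied
(4,6)R 1/1 satisfied
(5,0)R 2/2 satisfied
(5,1)R 3/3 satisfied
(5,2)R 2/2 satisfied
(5,4)R 1/2 satisfied
(5,5)R 1/1 satisfied
For instance (3,0) has only 0/2 same-type neighbors, below 2/5.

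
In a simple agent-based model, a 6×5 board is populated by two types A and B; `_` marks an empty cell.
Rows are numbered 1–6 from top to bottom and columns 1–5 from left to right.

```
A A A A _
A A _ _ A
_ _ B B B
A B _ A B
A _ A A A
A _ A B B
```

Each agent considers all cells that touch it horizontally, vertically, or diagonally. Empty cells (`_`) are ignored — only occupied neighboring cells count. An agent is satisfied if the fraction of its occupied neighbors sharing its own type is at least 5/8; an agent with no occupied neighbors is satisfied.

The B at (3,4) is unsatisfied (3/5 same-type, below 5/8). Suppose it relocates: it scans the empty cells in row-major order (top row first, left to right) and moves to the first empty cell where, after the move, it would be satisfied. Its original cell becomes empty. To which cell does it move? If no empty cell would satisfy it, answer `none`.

none

Vacating (3,4). Empty cells in order:
  (1,5): 0/2 same-type → still unsatisfied.
  (2,3): 1/5 same-type → still unsatisfied.
  (2,4): 2/5 same-type → still unsatisfied.
  (3,1): 1/4 same-type → still unsatisfied.
  (3,2): 2/5 same-type → still unsatisfied.
  (4,3): 2/5 same-type → still unsatisfied.
  (5,2): 1/6 same-type → still unsatisfied.
  (6,2): 0/4 same-type → still unsatisfied.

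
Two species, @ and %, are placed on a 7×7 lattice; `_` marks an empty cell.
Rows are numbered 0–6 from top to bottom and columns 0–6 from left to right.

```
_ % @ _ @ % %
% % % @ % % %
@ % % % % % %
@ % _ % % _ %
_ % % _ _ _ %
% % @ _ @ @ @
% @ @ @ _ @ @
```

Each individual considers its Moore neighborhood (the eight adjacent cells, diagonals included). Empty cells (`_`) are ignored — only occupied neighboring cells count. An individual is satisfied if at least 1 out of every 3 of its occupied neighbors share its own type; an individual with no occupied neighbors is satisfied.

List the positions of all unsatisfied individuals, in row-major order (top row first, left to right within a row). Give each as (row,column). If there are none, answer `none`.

(0,2), (0,4), (1,3), (2,0), (3,0)

(0,1)% 3/4 ok
(0,2)@ 1/4 unhappy
(0,4)@ 1/4 unhappy
(0,5)% 4/5 ok
(0,6)% 3/3 ok
(1,0)% 3/4 ok
(1,1)% 5/7 ok
(1,2)% 5/7 ok
(1,3)@ 2/7 unhappy
(1,4)% 5/7 ok
(1,5)% 7/8 ok
(1,6)% 5/5 ok
(2,0)@ 1/5 unhappy
(2,1)% 5/7 ok
(2,2)% 6/7 ok
(2,3)% 6/7 ok
(2,4)% 6/7 ok
(2,5)% 7/7 ok
(2,6)% 4/4 ok
(3,0)@ 1/4 unhappy
(3,1)% 4/6 ok
(3,3)% 5/5 ok
(3,4)% 4/4 ok
(3,6)% 3/3 ok
(4,1)% 4/6 ok
(4,2)% 4/5 ok
(4,6)% 1/3 ok
(5,0)% 3/4 ok
(5,1)% 4/7 ok
(5,2)@ 3/6 ok
(5,4)@ 3/3 ok
(5,5)@ 4/5 ok
(5,6)@ 3/4 ok
(6,0)% 2/3 ok
(6,1)@ 2/5 ok
(6,2)@ 3/4 ok
(6,3)@ 3/3 ok
(6,5)@ 4/4 ok
(6,6)@ 3/3 ok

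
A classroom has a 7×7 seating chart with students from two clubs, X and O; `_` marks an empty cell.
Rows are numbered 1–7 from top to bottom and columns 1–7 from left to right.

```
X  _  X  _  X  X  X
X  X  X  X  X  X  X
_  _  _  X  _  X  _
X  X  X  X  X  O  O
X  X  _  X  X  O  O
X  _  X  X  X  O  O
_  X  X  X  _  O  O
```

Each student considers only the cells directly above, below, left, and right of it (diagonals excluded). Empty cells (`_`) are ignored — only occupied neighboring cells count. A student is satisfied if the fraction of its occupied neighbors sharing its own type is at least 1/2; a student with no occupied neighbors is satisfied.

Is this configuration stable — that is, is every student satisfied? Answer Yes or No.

Yes

Row 1: (1,1)X 1/1 ✓ · (1,3)X 1/1 ✓ · (1,5)X 2/2 ✓ · (1,6)X 3/3 ✓ · (1,7)X 2/2 ✓
Row 2: (2,1)X 2/2 ✓ · (2,2)X 2/2 ✓ · (2,3)X 3/3 ✓ · (2,4)X 3/3 ✓ · (2,5)X 3/3 ✓ · (2,6)X 4/4 ✓ · (2,7)X 2/2 ✓
Row 3: (3,4)X 2/2 ✓ · (3,6)X 1/2 ✓
Row 4: (4,1)X 2/2 ✓ · (4,2)X 3/3 ✓ · (4,3)X 2/2 ✓ · (4,4)X 4/4 ✓ · (4,5)X 2/3 ✓ · (4,6)O 2/4 ✓ · (4,7)O 2/2 ✓
Row 5: (5,1)X 3/3 ✓ · (5,2)X 2/2 ✓ · (5,4)X 3/3 ✓ · (5,5)X 3/4 ✓ · (5,6)O 3/4 ✓ · (5,7)O 3/3 ✓
Row 6: (6,1)X 1/1 ✓ · (6,3)X 2/2 ✓ · (6,4)X 4/4 ✓ · (6,5)X 2/3 ✓ · (6,6)O 3/4 ✓ · (6,7)O 3/3 ✓
Row 7: (7,2)X 1/1 ✓ · (7,3)X 3/3 ✓ · (7,4)X 2/2 ✓ · (7,6)O 2/2 ✓ · (7,7)O 2/2 ✓
All meet the threshold, so the configuration is stable.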